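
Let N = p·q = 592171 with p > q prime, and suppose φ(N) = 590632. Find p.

797

φ(n) = (p−1)(q−1) = n − (p+q) + 1, so p + q = 592171 − 590632 + 1 = 1540.
p and q are the roots of t² − 1540t + 592171 = 0.
Discriminant: 1540² − 4·592171 = 2371600 − 2368684 = 2916; √2916 = 54.
q = (1540 − 54)/2 = 743, p = (1540 + 54)/2 = 797.
Check: 743 · 797 = 592171.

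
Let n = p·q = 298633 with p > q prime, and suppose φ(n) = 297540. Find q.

φ(n) = (p−1)(q−1) = n − (p+q) + 1, so p + q = 298633 − 297540 + 1 = 1094.
p and q are the roots of t² − 1094t + 298633 = 0.
Discriminant: 1094² − 4·298633 = 1196836 − 1194532 = 2304; √2304 = 48.
q = (1094 − 48)/2 = 523, p = (1094 + 48)/2 = 571.
Check: 523 · 571 = 298633.

523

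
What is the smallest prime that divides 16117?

71

16117 is odd.
Digit sum 16, not divisible by 3.
Ends in 7: not divisible by 5.
7: 16117 = 7·2302 + 3
11: 16117 = 11·1465 + 2
13: 16117 = 13·1239 + 10
17: 16117 = 17·948 + 1
19: 16117 = 19·848 + 5
23: 16117 = 23·700 + 17
29: 16117 = 29·555 + 22
31: 16117 = 31·519 + 28
37: 16117 = 37·435 + 22
41: 16117 = 41·393 + 4
43: 16117 = 43·374 + 35
47: 16117 = 47·342 + 43
53: 16117 = 53·304 + 5
59: 16117 = 59·273 + 10
61: 16117 = 61·264 + 13
67: 16117 = 67·240 + 37
71: 16117 = 71·227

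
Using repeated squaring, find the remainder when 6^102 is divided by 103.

1

6^1 ≡ 6 (mod 103)
6^2 ≡ 6^2 = 36 ≡ 36 (mod 103)
6^4 ≡ 36^2 = 1296 ≡ 60 (mod 103)
6^8 ≡ 60^2 = 3600 ≡ 98 (mod 103)
6^16 ≡ 98^2 = 9604 ≡ 25 (mod 103)
6^32 ≡ 25^2 = 625 ≡ 7 (mod 103)
6^64 ≡ 7^2 = 49 ≡ 49 (mod 103)
102 = 64 + 32 + 4 + 2 in binary powers of 2.
So 6^102 ≡ 49 · 7 · 60 · 36 ≡ 1 (mod 103).
Since the result is 1, base 6 gives no evidence that 103 is composite.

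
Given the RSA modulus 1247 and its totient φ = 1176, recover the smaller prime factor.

29

φ(n) = (p−1)(q−1) = n − (p+q) + 1, so p + q = 1247 − 1176 + 1 = 72.
p and q are the roots of t² − 72t + 1247 = 0.
Discriminant: 72² − 4·1247 = 5184 − 4988 = 196; √196 = 14.
q = (72 − 14)/2 = 29, p = (72 + 14)/2 = 43.
Check: 29 · 43 = 1247.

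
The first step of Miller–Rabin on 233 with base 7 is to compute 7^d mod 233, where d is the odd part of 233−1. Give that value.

89

233 − 1 = 232 = 2^3 · 29, so d = 29.
7^1 ≡ 7 (mod 233)
7^2 ≡ 7^2 = 49 ≡ 49 (mod 233)
7^4 ≡ 49^2 = 2401 ≡ 71 (mod 233)
7^8 ≡ 71^2 = 5041 ≡ 148 (mod 233)
7^16 ≡ 148^2 = 21904 ≡ 2 (mod 233)
29 = 16 + 8 + 4 + 1 in binary powers of 2.
So 7^29 ≡ 2 · 148 · 71 · 7 ≡ 89 (mod 233).
Squaring chain: 89 → 232 → 1; reaches −1, so base 7 does not prove 233 composite.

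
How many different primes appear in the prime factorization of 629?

629 = 17 · 37
629 = 17 · 37, which has 2 distinct prime factors.

2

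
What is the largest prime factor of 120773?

120773 = 23 · 5251
5251 = 59 · 89
89 is prime.
So 120773 = 23 · 59 · 89; the largest prime factor is 89.

89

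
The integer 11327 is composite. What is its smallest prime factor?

47

11327 is odd.
Digit sum 14, not divisible by 3.
Ends in 7: not divisible by 5.
7: 11327 = 7·1618 + 1
11: 11327 = 11·1029 + 8
13: 11327 = 13·871 + 4
17: 11327 = 17·666 + 5
19: 11327 = 19·596 + 3
23: 11327 = 23·492 + 11
29: 11327 = 29·390 + 17
31: 11327 = 31·365 + 12
37: 11327 = 37·306 + 5
41: 11327 = 41·276 + 11
43: 11327 = 43·263 + 18
47: 11327 = 47·241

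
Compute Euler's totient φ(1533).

Factor: 1533 = 3 · 7 · 73.
φ(1533) = (3−1) · (7−1) · (73−1) = 2 · 6 · 72 = 864.

864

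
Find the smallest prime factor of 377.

13

377 is odd.
Digit sum 17, not divisible by 3.
Ends in 7: not divisible by 5.
7: 377 = 7·53 + 6
11: 377 = 11·34 + 3
13: 377 = 13·29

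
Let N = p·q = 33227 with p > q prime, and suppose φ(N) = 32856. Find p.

223

φ(n) = (p−1)(q−1) = n − (p+q) + 1, so p + q = 33227 − 32856 + 1 = 372.
p and q are the roots of t² − 372t + 33227 = 0.
Discriminant: 372² − 4·33227 = 138384 − 132908 = 5476; √5476 = 74.
q = (372 − 74)/2 = 149, p = (372 + 74)/2 = 223.
Check: 149 · 223 = 33227.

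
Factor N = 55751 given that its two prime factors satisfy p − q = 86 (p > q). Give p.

283

Since p = q + 86, we have 55751 = q(q + 86), so q² + 86q − 55751 = 0.
Discriminant: 86² + 4·55751 = 7396 + 223004 = 230400; √230400 = 480.
q = (−86 + 480)/2 = 197, and p = q + 86 = 283.
Check: 197 · 283 = 55751.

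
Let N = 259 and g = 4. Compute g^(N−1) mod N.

211

4^1 ≡ 4 (mod 259)
4^2 ≡ 4^2 = 16 ≡ 16 (mod 259)
4^4 ≡ 16^2 = 256 ≡ 256 (mod 259)
4^8 ≡ 256^2 = 65536 ≡ 9 (mod 259)
4^16 ≡ 9^2 = 81 ≡ 81 (mod 259)
4^32 ≡ 81^2 = 6561 ≡ 86 (mod 259)
4^64 ≡ 86^2 = 7396 ≡ 144 (mod 259)
4^128 ≡ 144^2 = 20736 ≡ 16 (mod 259)
4^256 ≡ 16^2 = 256 ≡ 256 (mod 259)
258 = 256 + 2 in binary powers of 2.
So 4^258 ≡ 256 · 16 ≡ 211 (mod 259).
Since 211 ≠ 1, base 4 is a Fermat witness: 259 is composite.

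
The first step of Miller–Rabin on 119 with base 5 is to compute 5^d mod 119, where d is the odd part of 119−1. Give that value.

119 − 1 = 118 = 2^1 · 59, so d = 59.
5^1 ≡ 5 (mod 119)
5^2 ≡ 5^2 = 25 ≡ 25 (mod 119)
5^4 ≡ 25^2 = 625 ≡ 30 (mod 119)
5^8 ≡ 30^2 = 900 ≡ 67 (mod 119)
5^16 ≡ 67^2 = 4489 ≡ 86 (mod 119)
5^32 ≡ 86^2 = 7396 ≡ 18 (mod 119)
59 = 32 + 16 + 8 + 2 + 1 in binary powers of 2.
So 5^59 ≡ 18 · 86 · 67 · 25 · 5 ≡ 45 (mod 119).
Squaring chain: 45; never reaches −1, so base 5 is a Miller–Rabin witness that 119 is composite.

45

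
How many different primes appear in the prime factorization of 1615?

1615 = 5 · 323
323 = 17 · 19
1615 = 5 · 17 · 19, which has 3 distinct prime factors.

3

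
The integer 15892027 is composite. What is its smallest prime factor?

73

15892027 is odd.
Digit sum 34, not divisible by 3.
Ends in 7: not divisible by 5.
7: 15892027 = 7·2270289 + 4
11: 15892027 = 11·1444729 + 8
13: 15892027 = 13·1222463 + 8
17: 15892027 = 17·934825 + 2
19: 15892027 = 19·836422 + 9
23: 15892027 = 23·690957 + 16
29: 15892027 = 29·548000 + 27
31: 15892027 = 31·512646 + 1
37: 15892027 = 37·429514 + 9
41: 15892027 = 41·387610 + 17
43: 15892027 = 43·369582 + 1
47: 15892027 = 47·338128 + 11
53: 15892027 = 53·299849 + 30
59: 15892027 = 59·269356 + 23
61: 15892027 = 61·260525 + 2
67: 15892027 = 67·237194 + 29
71: 15892027 = 71·223831 + 26
73: 15892027 = 73·217699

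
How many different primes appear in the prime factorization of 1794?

4

1794 = 2 · 897
897 = 3 · 299
299 = 13 · 23
1794 = 2 · 3 · 13 · 23, which has 4 distinct prime factors.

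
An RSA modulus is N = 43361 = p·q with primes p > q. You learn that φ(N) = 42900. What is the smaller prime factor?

φ(n) = (p−1)(q−1) = n − (p+q) + 1, so p + q = 43361 − 42900 + 1 = 462.
p and q are the roots of t² − 462t + 43361 = 0.
Discriminant: 462² − 4·43361 = 213444 − 173444 = 40000; √40000 = 200.
q = (462 − 200)/2 = 131, p = (462 + 200)/2 = 331.
Check: 131 · 331 = 43361.

131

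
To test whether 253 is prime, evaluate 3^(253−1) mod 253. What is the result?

31

3^1 ≡ 3 (mod 253)
3^2 ≡ 3^2 = 9 ≡ 9 (mod 253)
3^4 ≡ 9^2 = 81 ≡ 81 (mod 253)
3^8 ≡ 81^2 = 6561 ≡ 236 (mod 253)
3^16 ≡ 236^2 = 55696 ≡ 36 (mod 253)
3^32 ≡ 36^2 = 1296 ≡ 31 (mod 253)
3^64 ≡ 31^2 = 961 ≡ 202 (mod 253)
3^128 ≡ 202^2 = 40804 ≡ 71 (mod 253)
252 = 128 + 64 + 32 + 16 + 8 + 4 in binary powers of 2.
So 3^252 ≡ 71 · 202 · 31 · 36 · 236 · 81 ≡ 31 (mod 253).
Since 31 ≠ 1, base 3 is a Fermat witness: 253 is composite.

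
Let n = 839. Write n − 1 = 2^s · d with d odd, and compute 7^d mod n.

1

839 − 1 = 838 = 2^1 · 419, so d = 419.
7^1 ≡ 7 (mod 839)
7^2 ≡ 7^2 = 49 ≡ 49 (mod 839)
7^4 ≡ 49^2 = 2401 ≡ 723 (mod 839)
7^8 ≡ 723^2 = 522729 ≡ 32 (mod 839)
7^16 ≡ 32^2 = 1024 ≡ 185 (mod 839)
7^32 ≡ 185^2 = 34225 ≡ 665 (mod 839)
7^64 ≡ 665^2 = 442225 ≡ 72 (mod 839)
7^128 ≡ 72^2 = 5184 ≡ 150 (mod 839)
7^256 ≡ 150^2 = 22500 ≡ 686 (mod 839)
419 = 256 + 128 + 32 + 2 + 1 in binary powers of 2.
So 7^419 ≡ 686 · 150 · 665 · 49 · 7 ≡ 1 (mod 839).
Since 7^d ≡ 1 (mod 839), base 7 does not prove 839 composite.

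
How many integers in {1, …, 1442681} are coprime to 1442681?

Factor: 1442681 = 97 · 107 · 139.
φ(1442681) = (97−1) · (107−1) · (139−1) = 96 · 106 · 138 = 1404288.

1404288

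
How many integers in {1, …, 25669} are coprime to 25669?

20736

Factor: 25669 = 7 · 19 · 193.
φ(25669) = (7−1) · (19−1) · (193−1) = 6 · 18 · 192 = 20736.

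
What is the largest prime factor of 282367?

282367 = 41 · 6887
6887 = 71 · 97
97 is prime.
So 282367 = 41 · 71 · 97; the largest prime factor is 97.

97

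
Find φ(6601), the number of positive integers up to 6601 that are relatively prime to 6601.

5280

Factor: 6601 = 7 · 23 · 41.
φ(6601) = (7−1) · (23−1) · (41−1) = 6 · 22 · 40 = 5280.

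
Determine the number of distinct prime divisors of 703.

2

703 = 19 · 37
703 = 19 · 37, which has 2 distinct prime factors.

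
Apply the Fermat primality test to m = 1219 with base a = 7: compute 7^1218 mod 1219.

1070

7^1 ≡ 7 (mod 1219)
7^2 ≡ 7^2 = 49 ≡ 49 (mod 1219)
7^4 ≡ 49^2 = 2401 ≡ 1182 (mod 1219)
7^8 ≡ 1182^2 = 1397124 ≡ 150 (mod 1219)
7^16 ≡ 150^2 = 22500 ≡ 558 (mod 1219)
7^32 ≡ 558^2 = 311364 ≡ 519 (mod 1219)
7^64 ≡ 519^2 = 269361 ≡ 1181 (mod 1219)
7^128 ≡ 1181^2 = 1394761 ≡ 225 (mod 1219)
7^256 ≡ 225^2 = 50625 ≡ 646 (mod 1219)
7^512 ≡ 646^2 = 417316 ≡ 418 (mod 1219)
7^1024 ≡ 418^2 = 174724 ≡ 407 (mod 1219)
1218 = 1024 + 128 + 64 + 2 in binary powers of 2.
So 7^1218 ≡ 407 · 225 · 1181 · 49 ≡ 1070 (mod 1219).
Since 1070 ≠ 1, base 7 is a Fermat witness: 1219 is composite.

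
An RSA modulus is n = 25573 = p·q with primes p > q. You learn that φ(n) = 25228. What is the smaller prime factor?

107

φ(n) = (p−1)(q−1) = n − (p+q) + 1, so p + q = 25573 − 25228 + 1 = 346.
p and q are the roots of t² − 346t + 25573 = 0.
Discriminant: 346² − 4·25573 = 119716 − 102292 = 17424; √17424 = 132.
q = (346 − 132)/2 = 107, p = (346 + 132)/2 = 239.
Check: 107 · 239 = 25573.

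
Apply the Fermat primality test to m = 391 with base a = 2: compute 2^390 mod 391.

285

2^1 ≡ 2 (mod 391)
2^2 ≡ 2^2 = 4 ≡ 4 (mod 391)
2^4 ≡ 4^2 = 16 ≡ 16 (mod 391)
2^8 ≡ 16^2 = 256 ≡ 256 (mod 391)
2^16 ≡ 256^2 = 65536 ≡ 239 (mod 391)
2^32 ≡ 239^2 = 57121 ≡ 35 (mod 391)
2^64 ≡ 35^2 = 1225 ≡ 52 (mod 391)
2^128 ≡ 52^2 = 2704 ≡ 358 (mod 391)
2^256 ≡ 358^2 = 128164 ≡ 307 (mod 391)
390 = 256 + 128 + 4 + 2 in binary powers of 2.
So 2^390 ≡ 307 · 358 · 16 · 4 ≡ 285 (mod 391).
Since 285 ≠ 1, base 2 is a Fermat witness: 391 is composite.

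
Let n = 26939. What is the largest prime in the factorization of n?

26939 = 11 · 2449
2449 = 31 · 79
79 is prime.
So 26939 = 11 · 31 · 79; the largest prime factor is 79.

79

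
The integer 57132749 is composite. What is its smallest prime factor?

57132749 is odd.
Digit sum 38, not divisible by 3.
Ends in 9: not divisible by 5.
7: 57132749 = 7·8161821 + 2
11: 57132749 = 11·5193886 + 3
13: 57132749 = 13·4394826 + 11
17: 57132749 = 17·3360749 + 16
19: 57132749 = 19·3006986 + 15
23: 57132749 = 23·2484032 + 13
29: 57132749 = 29·1970094 + 23
31: 57132749 = 31·1842991 + 28
37: 57132749 = 37·1544128 + 13
41: 57132749 = 41·1393481 + 28
43: 57132749 = 43·1328668 + 25
47: 57132749 = 47·1215590 + 19
53: 57132749 = 53·1077976 + 21
59: 57132749 = 59·968351 + 40
61: 57132749 = 61·936602 + 27
67: 57132749 = 67·852727 + 40
71: 57132749 = 71·804686 + 43
73: 57132749 = 73·782640 + 29
79: 57132749 = 79·723199 + 28
83: 57132749 = 83·688346 + 31
89: 57132749 = 89·641941

89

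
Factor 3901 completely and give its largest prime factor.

3901 = 47 · 83
83 is prime.
So 3901 = 47 · 83; the largest prime factor is 83.

83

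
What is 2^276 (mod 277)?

1

2^1 ≡ 2 (mod 277)
2^2 ≡ 2^2 = 4 ≡ 4 (mod 277)
2^4 ≡ 4^2 = 16 ≡ 16 (mod 277)
2^8 ≡ 16^2 = 256 ≡ 256 (mod 277)
2^16 ≡ 256^2 = 65536 ≡ 164 (mod 277)
2^32 ≡ 164^2 = 26896 ≡ 27 (mod 277)
2^64 ≡ 27^2 = 729 ≡ 175 (mod 277)
2^128 ≡ 175^2 = 30625 ≡ 155 (mod 277)
2^256 ≡ 155^2 = 24025 ≡ 203 (mod 277)
276 = 256 + 16 + 4 in binary powers of 2.
So 2^276 ≡ 203 · 164 · 16 ≡ 1 (mod 277).
Since the result is 1, base 2 gives no evidence that 277 is composite.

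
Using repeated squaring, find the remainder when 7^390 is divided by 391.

213

7^1 ≡ 7 (mod 391)
7^2 ≡ 7^2 = 49 ≡ 49 (mod 391)
7^4 ≡ 49^2 = 2401 ≡ 55 (mod 391)
7^8 ≡ 55^2 = 3025 ≡ 288 (mod 391)
7^16 ≡ 288^2 = 82944 ≡ 52 (mod 391)
7^32 ≡ 52^2 = 2704 ≡ 358 (mod 391)
7^64 ≡ 358^2 = 128164 ≡ 307 (mod 391)
7^128 ≡ 307^2 = 94249 ≡ 18 (mod 391)
7^256 ≡ 18^2 = 324 ≡ 324 (mod 391)
390 = 256 + 128 + 4 + 2 in binary powers of 2.
So 7^390 ≡ 324 · 18 · 55 · 49 ≡ 213 (mod 391).
Since 213 ≠ 1, base 7 is a Fermat witness: 391 is composite.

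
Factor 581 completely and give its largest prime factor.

581 = 7 · 83
83 is prime.
So 581 = 7 · 83; the largest prime factor is 83.

83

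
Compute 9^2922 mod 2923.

417

9^1 ≡ 9 (mod 2923)
9^2 ≡ 9^2 = 81 ≡ 81 (mod 2923)
9^4 ≡ 81^2 = 6561 ≡ 715 (mod 2923)
9^8 ≡ 715^2 = 511225 ≡ 2623 (mod 2923)
9^16 ≡ 2623^2 = 6880129 ≡ 2310 (mod 2923)
9^32 ≡ 2310^2 = 5336100 ≡ 1625 (mod 2923)
9^64 ≡ 1625^2 = 2640625 ≡ 1156 (mod 2923)
9^128 ≡ 1156^2 = 1336336 ≡ 525 (mod 2923)
9^256 ≡ 525^2 = 275625 ≡ 863 (mod 2923)
9^512 ≡ 863^2 = 744769 ≡ 2327 (mod 2923)
9^1024 ≡ 2327^2 = 5414929 ≡ 1533 (mod 2923)
9^2048 ≡ 1533^2 = 2350089 ≡ 2920 (mod 2923)
2922 = 2048 + 512 + 256 + 64 + 32 + 8 + 2 in binary powers of 2.
So 9^2922 ≡ 2920 · 2327 · 863 · 1156 · 1625 · 2623 · 81 ≡ 417 (mod 2923).
Since 417 ≠ 1, base 9 is a Fermat witness: 2923 is composite.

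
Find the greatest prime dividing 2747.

2747 = 41 · 67
67 is prime.
So 2747 = 41 · 67; the largest prime factor is 67.

67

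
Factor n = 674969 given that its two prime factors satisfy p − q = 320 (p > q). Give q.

Since p = q + 320, we have 674969 = q(q + 320), so q² + 320q − 674969 = 0.
Discriminant: 320² + 4·674969 = 102400 + 2699876 = 2802276; √2802276 = 1674.
q = (−320 + 1674)/2 = 677, and p = q + 320 = 997.
Check: 677 · 997 = 674969.

677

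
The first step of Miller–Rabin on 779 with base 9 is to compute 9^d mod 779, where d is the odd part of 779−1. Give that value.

779 − 1 = 778 = 2^1 · 389, so d = 389.
9^1 ≡ 9 (mod 779)
9^2 ≡ 9^2 = 81 ≡ 81 (mod 779)
9^4 ≡ 81^2 = 6561 ≡ 329 (mod 779)
9^8 ≡ 329^2 = 108241 ≡ 739 (mod 779)
9^16 ≡ 739^2 = 546121 ≡ 42 (mod 779)
9^32 ≡ 42^2 = 1764 ≡ 206 (mod 779)
9^64 ≡ 206^2 = 42436 ≡ 370 (mod 779)
9^128 ≡ 370^2 = 136900 ≡ 575 (mod 779)
9^256 ≡ 575^2 = 330625 ≡ 329 (mod 779)
389 = 256 + 128 + 4 + 1 in binary powers of 2.
So 9^389 ≡ 329 · 575 · 329 · 9 ≡ 214 (mod 779).
Squaring chain: 214; never reaches −1, so base 9 is a Miller–Rabin witness that 779 is composite.

214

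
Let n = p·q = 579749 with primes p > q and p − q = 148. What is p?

Since p = q + 148, we have 579749 = q(q + 148), so q² + 148q − 579749 = 0.
Discriminant: 148² + 4·579749 = 21904 + 2318996 = 2340900; √2340900 = 1530.
q = (−148 + 1530)/2 = 691, and p = q + 148 = 839.
Check: 691 · 839 = 579749.

839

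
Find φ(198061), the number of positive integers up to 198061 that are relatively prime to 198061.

187200

Factor: 198061 = 37 · 53 · 101.
φ(198061) = (37−1) · (53−1) · (101−1) = 36 · 52 · 100 = 187200.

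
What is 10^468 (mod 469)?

10^1 ≡ 10 (mod 469)
10^2 ≡ 10^2 = 100 ≡ 100 (mod 469)
10^4 ≡ 100^2 = 10000 ≡ 151 (mod 469)
10^8 ≡ 151^2 = 22801 ≡ 289 (mod 469)
10^16 ≡ 289^2 = 83521 ≡ 39 (mod 469)
10^32 ≡ 39^2 = 1521 ≡ 114 (mod 469)
10^64 ≡ 114^2 = 12996 ≡ 333 (mod 469)
10^128 ≡ 333^2 = 110889 ≡ 205 (mod 469)
10^256 ≡ 205^2 = 42025 ≡ 284 (mod 469)
468 = 256 + 128 + 64 + 16 + 4 in binary powers of 2.
So 10^468 ≡ 284 · 205 · 333 · 39 · 151 ≡ 92 (mod 469).
Since 92 ≠ 1, base 10 is a Fermat witness: 469 is composite.

92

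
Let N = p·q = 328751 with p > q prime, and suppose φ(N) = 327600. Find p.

φ(n) = (p−1)(q−1) = n − (p+q) + 1, so p + q = 328751 − 327600 + 1 = 1152.
p and q are the roots of t² − 1152t + 328751 = 0.
Discriminant: 1152² − 4·328751 = 1327104 − 1315004 = 12100; √12100 = 110.
q = (1152 − 110)/2 = 521, p = (1152 + 110)/2 = 631.
Check: 521 · 631 = 328751.

631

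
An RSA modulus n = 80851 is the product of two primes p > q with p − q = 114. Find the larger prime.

347

Since p = q + 114, we have 80851 = q(q + 114), so q² + 114q − 80851 = 0.
Discriminant: 114² + 4·80851 = 12996 + 323404 = 336400; √336400 = 580.
q = (−114 + 580)/2 = 233, and p = q + 114 = 347.
Check: 233 · 347 = 80851.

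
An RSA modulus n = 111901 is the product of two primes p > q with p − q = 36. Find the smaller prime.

Since p = q + 36, we have 111901 = q(q + 36), so q² + 36q − 111901 = 0.
Discriminant: 36² + 4·111901 = 1296 + 447604 = 448900; √448900 = 670.
q = (−36 + 670)/2 = 317, and p = q + 36 = 353.
Check: 317 · 353 = 111901.

317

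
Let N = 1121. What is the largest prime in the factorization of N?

59

1121 = 19 · 59
59 is prime.
So 1121 = 19 · 59; the largest prime factor is 59.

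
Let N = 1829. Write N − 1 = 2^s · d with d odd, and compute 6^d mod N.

1829 − 1 = 1828 = 2^2 · 457, so d = 457.
6^1 ≡ 6 (mod 1829)
6^2 ≡ 6^2 = 36 ≡ 36 (mod 1829)
6^4 ≡ 36^2 = 1296 ≡ 1296 (mod 1829)
6^8 ≡ 1296^2 = 1679616 ≡ 594 (mod 1829)
6^16 ≡ 594^2 = 352836 ≡ 1668 (mod 1829)
6^32 ≡ 1668^2 = 2782224 ≡ 315 (mod 1829)
6^64 ≡ 315^2 = 99225 ≡ 459 (mod 1829)
6^128 ≡ 459^2 = 210681 ≡ 346 (mod 1829)
6^256 ≡ 346^2 = 119716 ≡ 831 (mod 1829)
457 = 256 + 128 + 64 + 8 + 1 in binary powers of 2.
So 6^457 ≡ 831 · 346 · 459 · 594 · 6 ≡ 1742 (mod 1829).
Squaring chain: 1742 → 253; never reaches −1, so base 6 is a Miller–Rabin witness that 1829 is composite.

1742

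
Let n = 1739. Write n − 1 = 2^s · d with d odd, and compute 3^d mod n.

1739 − 1 = 1738 = 2^1 · 869, so d = 869.
3^1 ≡ 3 (mod 1739)
3^2 ≡ 3^2 = 9 ≡ 9 (mod 1739)
3^4 ≡ 9^2 = 81 ≡ 81 (mod 1739)
3^8 ≡ 81^2 = 6561 ≡ 1344 (mod 1739)
3^16 ≡ 1344^2 = 1806336 ≡ 1254 (mod 1739)
3^32 ≡ 1254^2 = 1572516 ≡ 460 (mod 1739)
3^64 ≡ 460^2 = 211600 ≡ 1181 (mod 1739)
3^128 ≡ 1181^2 = 1394761 ≡ 83 (mod 1739)
3^256 ≡ 83^2 = 6889 ≡ 1672 (mod 1739)
3^512 ≡ 1672^2 = 2795584 ≡ 1011 (mod 1739)
869 = 512 + 256 + 64 + 32 + 4 + 1 in binary powers of 2.
So 3^869 ≡ 1011 · 1672 · 1181 · 460 · 81 · 3 ≡ 946 (mod 1739).
Squaring chain: 946; never reaches −1, so base 3 is a Miller–Rabin witness that 1739 is composite.

946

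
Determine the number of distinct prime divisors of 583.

583 = 11 · 53
583 = 11 · 53, which has 2 distinct prime factors.

2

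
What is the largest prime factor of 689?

53

689 = 13 · 53
53 is prime.
So 689 = 13 · 53; the largest prime factor is 53.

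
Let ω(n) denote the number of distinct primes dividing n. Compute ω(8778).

5

8778 = 2 · 4389
4389 = 3 · 1463
1463 = 7 · 209
209 = 11 · 19
8778 = 2 · 3 · 7 · 11 · 19, which has 5 distinct prime factors.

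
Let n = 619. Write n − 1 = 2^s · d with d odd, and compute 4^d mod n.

1

619 − 1 = 618 = 2^1 · 309, so d = 309.
4^1 ≡ 4 (mod 619)
4^2 ≡ 4^2 = 16 ≡ 16 (mod 619)
4^4 ≡ 16^2 = 256 ≡ 256 (mod 619)
4^8 ≡ 256^2 = 65536 ≡ 541 (mod 619)
4^16 ≡ 541^2 = 292681 ≡ 513 (mod 619)
4^32 ≡ 513^2 = 263169 ≡ 94 (mod 619)
4^64 ≡ 94^2 = 8836 ≡ 170 (mod 619)
4^128 ≡ 170^2 = 28900 ≡ 426 (mod 619)
4^256 ≡ 426^2 = 181476 ≡ 109 (mod 619)
309 = 256 + 32 + 16 + 4 + 1 in binary powers of 2.
So 4^309 ≡ 109 · 94 · 513 · 256 · 4 ≡ 1 (mod 619).
Since 4^d ≡ 1 (mod 619), base 4 does not prove 619 composite.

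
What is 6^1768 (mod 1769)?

571

6^1 ≡ 6 (mod 1769)
6^2 ≡ 6^2 = 36 ≡ 36 (mod 1769)
6^4 ≡ 36^2 = 1296 ≡ 1296 (mod 1769)
6^8 ≡ 1296^2 = 1679616 ≡ 835 (mod 1769)
6^16 ≡ 835^2 = 697225 ≡ 239 (mod 1769)
6^32 ≡ 239^2 = 57121 ≡ 513 (mod 1769)
6^64 ≡ 513^2 = 263169 ≡ 1357 (mod 1769)
6^128 ≡ 1357^2 = 1841449 ≡ 1689 (mod 1769)
6^256 ≡ 1689^2 = 2852721 ≡ 1093 (mod 1769)
6^512 ≡ 1093^2 = 1194649 ≡ 574 (mod 1769)
6^1024 ≡ 574^2 = 329476 ≡ 442 (mod 1769)
1768 = 1024 + 512 + 128 + 64 + 32 + 8 in binary powers of 2.
So 6^1768 ≡ 442 · 574 · 1689 · 1357 · 513 · 835 ≡ 571 (mod 1769).
Since 571 ≠ 1, base 6 is a Fermat witness: 1769 is composite.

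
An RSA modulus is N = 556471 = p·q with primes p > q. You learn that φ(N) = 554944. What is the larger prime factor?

φ(n) = (p−1)(q−1) = n − (p+q) + 1, so p + q = 556471 − 554944 + 1 = 1528.
p and q are the roots of t² − 1528t + 556471 = 0.
Discriminant: 1528² − 4·556471 = 2334784 − 2225884 = 108900; √108900 = 330.
q = (1528 − 330)/2 = 599, p = (1528 + 330)/2 = 929.
Check: 599 · 929 = 556471.

929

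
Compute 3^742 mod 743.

3^1 ≡ 3 (mod 743)
3^2 ≡ 3^2 = 9 ≡ 9 (mod 743)
3^4 ≡ 9^2 = 81 ≡ 81 (mod 743)
3^8 ≡ 81^2 = 6561 ≡ 617 (mod 743)
3^16 ≡ 617^2 = 380689 ≡ 273 (mod 743)
3^32 ≡ 273^2 = 74529 ≡ 229 (mod 743)
3^64 ≡ 229^2 = 52441 ≡ 431 (mod 743)
3^128 ≡ 431^2 = 185761 ≡ 11 (mod 743)
3^256 ≡ 11^2 = 121 ≡ 121 (mod 743)
3^512 ≡ 121^2 = 14641 ≡ 524 (mod 743)
742 = 512 + 128 + 64 + 32 + 4 + 2 in binary powers of 2.
So 3^742 ≡ 524 · 11 · 431 · 229 · 81 · 9 ≡ 1 (mod 743).
Since the result is 1, base 3 gives no evidence that 743 is composite.

1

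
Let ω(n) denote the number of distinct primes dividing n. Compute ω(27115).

27115 = 5 · 5423
5423 = 11 · 493
493 = 17 · 29
27115 = 5 · 11 · 17 · 29, which has 4 distinct prime factors.

4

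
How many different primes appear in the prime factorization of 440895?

6

440895 = 3 · 146965
146965 = 5 · 29393
29393 = 7 · 4199
4199 = 13 · 323
323 = 17 · 19
440895 = 3 · 5 · 7 · 13 · 17 · 19, which has 6 distinct prime factors.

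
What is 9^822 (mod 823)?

1

9^1 ≡ 9 (mod 823)
9^2 ≡ 9^2 = 81 ≡ 81 (mod 823)
9^4 ≡ 81^2 = 6561 ≡ 800 (mod 823)
9^8 ≡ 800^2 = 640000 ≡ 529 (mod 823)
9^16 ≡ 529^2 = 279841 ≡ 21 (mod 823)
9^32 ≡ 21^2 = 441 ≡ 441 (mod 823)
9^64 ≡ 441^2 = 194481 ≡ 253 (mod 823)
9^128 ≡ 253^2 = 64009 ≡ 638 (mod 823)
9^256 ≡ 638^2 = 407044 ≡ 482 (mod 823)
9^512 ≡ 482^2 = 232324 ≡ 238 (mod 823)
822 = 512 + 256 + 32 + 16 + 4 + 2 in binary powers of 2.
So 9^822 ≡ 238 · 482 · 441 · 21 · 800 · 81 ≡ 1 (mod 823).
Since the result is 1, base 9 gives no evidence that 823 is composite.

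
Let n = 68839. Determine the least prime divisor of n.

23

68839 is odd.
Digit sum 34, not divisible by 3.
Ends in 9: not divisible by 5.
7: 68839 = 7·9834 + 1
11: 68839 = 11·6258 + 1
13: 68839 = 13·5295 + 4
17: 68839 = 17·4049 + 6
19: 68839 = 19·3623 + 2
23: 68839 = 23·2993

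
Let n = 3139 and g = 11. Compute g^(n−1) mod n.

11^1 ≡ 11 (mod 3139)
11^2 ≡ 11^2 = 121 ≡ 121 (mod 3139)
11^4 ≡ 121^2 = 14641 ≡ 2085 (mod 3139)
11^8 ≡ 2085^2 = 4347225 ≡ 2849 (mod 3139)
11^16 ≡ 2849^2 = 8116801 ≡ 2486 (mod 3139)
11^32 ≡ 2486^2 = 6180196 ≡ 2644 (mod 3139)
11^64 ≡ 2644^2 = 6990736 ≡ 183 (mod 3139)
11^128 ≡ 183^2 = 33489 ≡ 2099 (mod 3139)
11^256 ≡ 2099^2 = 4405801 ≡ 1784 (mod 3139)
11^512 ≡ 1784^2 = 3182656 ≡ 2849 (mod 3139)
11^1024 ≡ 2849^2 = 8116801 ≡ 2486 (mod 3139)
11^2048 ≡ 2486^2 = 6180196 ≡ 2644 (mod 3139)
3138 = 2048 + 1024 + 64 + 2 in binary powers of 2.
So 11^3138 ≡ 2644 · 2486 · 183 · 121 ≡ 1755 (mod 3139).
Since 1755 ≠ 1, base 11 is a Fermat witness: 3139 is composite.

1755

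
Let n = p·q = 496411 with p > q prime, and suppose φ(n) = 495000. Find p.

751

φ(n) = (p−1)(q−1) = n − (p+q) + 1, so p + q = 496411 − 495000 + 1 = 1412.
p and q are the roots of t² − 1412t + 496411 = 0.
Discriminant: 1412² − 4·496411 = 1993744 − 1985644 = 8100; √8100 = 90.
q = (1412 − 90)/2 = 661, p = (1412 + 90)/2 = 751.
Check: 661 · 751 = 496411.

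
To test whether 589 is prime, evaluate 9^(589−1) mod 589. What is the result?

140

9^1 ≡ 9 (mod 589)
9^2 ≡ 9^2 = 81 ≡ 81 (mod 589)
9^4 ≡ 81^2 = 6561 ≡ 82 (mod 589)
9^8 ≡ 82^2 = 6724 ≡ 245 (mod 589)
9^16 ≡ 245^2 = 60025 ≡ 536 (mod 589)
9^32 ≡ 536^2 = 287296 ≡ 453 (mod 589)
9^64 ≡ 453^2 = 205209 ≡ 237 (mod 589)
9^128 ≡ 237^2 = 56169 ≡ 214 (mod 589)
9^256 ≡ 214^2 = 45796 ≡ 443 (mod 589)
9^512 ≡ 443^2 = 196249 ≡ 112 (mod 589)
588 = 512 + 64 + 8 + 4 in binary powers of 2.
So 9^588 ≡ 112 · 237 · 245 · 82 ≡ 140 (mod 589).
Since 140 ≠ 1, base 9 is a Fermat witness: 589 is composite.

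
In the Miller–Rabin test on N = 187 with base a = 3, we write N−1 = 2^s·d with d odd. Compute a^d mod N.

148

187 − 1 = 186 = 2^1 · 93, so d = 93.
3^1 ≡ 3 (mod 187)
3^2 ≡ 3^2 = 9 ≡ 9 (mod 187)
3^4 ≡ 9^2 = 81 ≡ 81 (mod 187)
3^8 ≡ 81^2 = 6561 ≡ 16 (mod 187)
3^16 ≡ 16^2 = 256 ≡ 69 (mod 187)
3^32 ≡ 69^2 = 4761 ≡ 86 (mod 187)
3^64 ≡ 86^2 = 7396 ≡ 103 (mod 187)
93 = 64 + 16 + 8 + 4 + 1 in binary powers of 2.
So 3^93 ≡ 103 · 69 · 16 · 81 · 3 ≡ 148 (mod 187).
Squaring chain: 148; never reaches −1, so base 3 is a Miller–Rabin witness that 187 is composite.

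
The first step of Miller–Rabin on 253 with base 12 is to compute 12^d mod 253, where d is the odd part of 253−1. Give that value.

253 − 1 = 252 = 2^2 · 63, so d = 63.
12^1 ≡ 12 (mod 253)
12^2 ≡ 12^2 = 144 ≡ 144 (mod 253)
12^4 ≡ 144^2 = 20736 ≡ 243 (mod 253)
12^8 ≡ 243^2 = 59049 ≡ 100 (mod 253)
12^16 ≡ 100^2 = 10000 ≡ 133 (mod 253)
12^32 ≡ 133^2 = 17689 ≡ 232 (mod 253)
63 = 32 + 16 + 8 + 4 + 2 + 1 in binary powers of 2.
So 12^63 ≡ 232 · 133 · 100 · 243 · 144 · 12 ≡ 100 (mod 253).
Squaring chain: 100 → 133; never reaches −1, so base 12 is a Miller–Rabin witness that 253 is composite.

100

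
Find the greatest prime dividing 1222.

1222 = 2 · 611
611 = 13 · 47
47 is prime.
So 1222 = 2 · 13 · 47; the largest prime factor is 47.

47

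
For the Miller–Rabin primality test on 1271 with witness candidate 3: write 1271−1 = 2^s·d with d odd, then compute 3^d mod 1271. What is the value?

1271 − 1 = 1270 = 2^1 · 635, so d = 635.
3^1 ≡ 3 (mod 1271)
3^2 ≡ 3^2 = 9 ≡ 9 (mod 1271)
3^4 ≡ 9^2 = 81 ≡ 81 (mod 1271)
3^8 ≡ 81^2 = 6561 ≡ 206 (mod 1271)
3^16 ≡ 206^2 = 42436 ≡ 493 (mod 1271)
3^32 ≡ 493^2 = 243049 ≡ 288 (mod 1271)
3^64 ≡ 288^2 = 82944 ≡ 329 (mod 1271)
3^128 ≡ 329^2 = 108241 ≡ 206 (mod 1271)
3^256 ≡ 206^2 = 42436 ≡ 493 (mod 1271)
3^512 ≡ 493^2 = 243049 ≡ 288 (mod 1271)
635 = 512 + 64 + 32 + 16 + 8 + 2 + 1 in binary powers of 2.
So 3^635 ≡ 288 · 329 · 288 · 493 · 206 · 9 · 3 ≡ 150 (mod 1271).
Squaring chain: 150; never reaches −1, so base 3 is a Miller–Rabin witness that 1271 is composite.

150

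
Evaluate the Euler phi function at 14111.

13872

Factor: 14111 = 103 · 137.
φ(14111) = (103−1) · (137−1) = 102 · 136 = 13872.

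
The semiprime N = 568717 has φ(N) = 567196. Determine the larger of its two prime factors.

863

φ(n) = (p−1)(q−1) = n − (p+q) + 1, so p + q = 568717 − 567196 + 1 = 1522.
p and q are the roots of t² − 1522t + 568717 = 0.
Discriminant: 1522² − 4·568717 = 2316484 − 2274868 = 41616; √41616 = 204.
q = (1522 − 204)/2 = 659, p = (1522 + 204)/2 = 863.
Check: 659 · 863 = 568717.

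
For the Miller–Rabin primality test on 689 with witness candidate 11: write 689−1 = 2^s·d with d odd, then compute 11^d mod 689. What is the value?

93

689 − 1 = 688 = 2^4 · 43, so d = 43.
11^1 ≡ 11 (mod 689)
11^2 ≡ 11^2 = 121 ≡ 121 (mod 689)
11^4 ≡ 121^2 = 14641 ≡ 172 (mod 689)
11^8 ≡ 172^2 = 29584 ≡ 646 (mod 689)
11^16 ≡ 646^2 = 417316 ≡ 471 (mod 689)
11^32 ≡ 471^2 = 221841 ≡ 672 (mod 689)
43 = 32 + 8 + 2 + 1 in binary powers of 2.
So 11^43 ≡ 672 · 646 · 121 · 11 ≡ 93 (mod 689).
Squaring chain: 93 → 381 → 471 → 672; never reaches −1, so base 11 is a Miller–Rabin witness that 689 is composite.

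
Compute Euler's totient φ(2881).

Factor: 2881 = 43 · 67.
φ(2881) = (43−1) · (67−1) = 42 · 66 = 2772.

2772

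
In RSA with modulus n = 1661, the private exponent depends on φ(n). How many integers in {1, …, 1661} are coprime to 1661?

Factor: 1661 = 11 · 151.
φ(1661) = (11−1) · (151−1) = 10 · 150 = 1500.

1500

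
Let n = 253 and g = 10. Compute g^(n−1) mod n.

177

10^1 ≡ 10 (mod 253)
10^2 ≡ 10^2 = 100 ≡ 100 (mod 253)
10^4 ≡ 100^2 = 10000 ≡ 133 (mod 253)
10^8 ≡ 133^2 = 17689 ≡ 232 (mod 253)
10^16 ≡ 232^2 = 53824 ≡ 188 (mod 253)
10^32 ≡ 188^2 = 35344 ≡ 177 (mod 253)
10^64 ≡ 177^2 = 31329 ≡ 210 (mod 253)
10^128 ≡ 210^2 = 44100 ≡ 78 (mod 253)
252 = 128 + 64 + 32 + 16 + 8 + 4 in binary powers of 2.
So 10^252 ≡ 78 · 210 · 177 · 188 · 232 · 133 ≡ 177 (mod 253).
Since 177 ≠ 1, base 10 is a Fermat witness: 253 is composite.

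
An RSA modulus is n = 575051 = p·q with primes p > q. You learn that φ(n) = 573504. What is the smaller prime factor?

φ(n) = (p−1)(q−1) = n − (p+q) + 1, so p + q = 575051 − 573504 + 1 = 1548.
p and q are the roots of t² − 1548t + 575051 = 0.
Discriminant: 1548² − 4·575051 = 2396304 − 2300204 = 96100; √96100 = 310.
q = (1548 − 310)/2 = 619, p = (1548 + 310)/2 = 929.
Check: 619 · 929 = 575051.

619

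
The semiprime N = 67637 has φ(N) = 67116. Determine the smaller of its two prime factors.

φ(n) = (p−1)(q−1) = n − (p+q) + 1, so p + q = 67637 − 67116 + 1 = 522.
p and q are the roots of t² − 522t + 67637 = 0.
Discriminant: 522² − 4·67637 = 272484 − 270548 = 1936; √1936 = 44.
q = (522 − 44)/2 = 239, p = (522 + 44)/2 = 283.
Check: 239 · 283 = 67637.

239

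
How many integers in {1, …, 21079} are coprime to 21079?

20776

Factor: 21079 = 107 · 197.
φ(21079) = (107−1) · (197−1) = 106 · 196 = 20776.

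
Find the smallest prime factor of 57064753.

57064753 is odd.
Digit sum 37, not divisible by 3.
Ends in 3: not divisible by 5.
7: 57064753 = 7·8152107 + 4
11: 57064753 = 11·5187704 + 9
13: 57064753 = 13·4389596 + 5
17: 57064753 = 17·3356750 + 3
19: 57064753 = 19·3003408 + 1
23: 57064753 = 23·2481076 + 5
29: 57064753 = 29·1967750 + 3
31: 57064753 = 31·1840798 + 15
37: 57064753 = 37·1542290 + 23
41: 57064753 = 41·1391823 + 10
43: 57064753 = 43·1327087 + 12
47: 57064753 = 47·1214143 + 32
53: 57064753 = 53·1076693 + 24
59: 57064753 = 59·967199 + 12
61: 57064753 = 61·935487 + 46
67: 57064753 = 67·851712 + 49
71: 57064753 = 71·803728 + 65
73: 57064753 = 73·781708 + 69
79: 57064753 = 79·722338 + 51
83: 57064753 = 83·687527 + 12
89: 57064753 = 89·641177

89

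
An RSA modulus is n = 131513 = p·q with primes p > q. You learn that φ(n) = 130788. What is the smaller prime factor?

347

φ(n) = (p−1)(q−1) = n − (p+q) + 1, so p + q = 131513 − 130788 + 1 = 726.
p and q are the roots of t² − 726t + 131513 = 0.
Discriminant: 726² − 4·131513 = 527076 − 526052 = 1024; √1024 = 32.
q = (726 − 32)/2 = 347, p = (726 + 32)/2 = 379.
Check: 347 · 379 = 131513.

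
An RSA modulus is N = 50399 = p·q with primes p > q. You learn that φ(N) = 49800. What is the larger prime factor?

φ(n) = (p−1)(q−1) = n − (p+q) + 1, so p + q = 50399 − 49800 + 1 = 600.
p and q are the roots of t² − 600t + 50399 = 0.
Discriminant: 600² − 4·50399 = 360000 − 201596 = 158404; √158404 = 398.
q = (600 − 398)/2 = 101, p = (600 + 398)/2 = 499.
Check: 101 · 499 = 50399.

499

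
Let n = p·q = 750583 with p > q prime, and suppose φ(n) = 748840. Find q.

773

φ(n) = (p−1)(q−1) = n − (p+q) + 1, so p + q = 750583 − 748840 + 1 = 1744.
p and q are the roots of t² − 1744t + 750583 = 0.
Discriminant: 1744² − 4·750583 = 3041536 − 3002332 = 39204; √39204 = 198.
q = (1744 − 198)/2 = 773, p = (1744 + 198)/2 = 971.
Check: 773 · 971 = 750583.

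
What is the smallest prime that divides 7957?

73

7957 is odd.
Digit sum 28, not divisible by 3.
Ends in 7: not divisible by 5.
7: 7957 = 7·1136 + 5
11: 7957 = 11·723 + 4
13: 7957 = 13·612 + 1
17: 7957 = 17·468 + 1
19: 7957 = 19·418 + 15
23: 7957 = 23·345 + 22
29: 7957 = 29·274 + 11
31: 7957 = 31·256 + 21
37: 7957 = 37·215 + 2
41: 7957 = 41·194 + 3
43: 7957 = 43·185 + 2
47: 7957 = 47·169 + 14
53: 7957 = 53·150 + 7
59: 7957 = 59·134 + 51
61: 7957 = 61·130 + 27
67: 7957 = 67·118 + 51
71: 7957 = 71·112 + 5
73: 7957 = 73·109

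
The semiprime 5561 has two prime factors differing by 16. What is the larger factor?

Since p = q + 16, we have 5561 = q(q + 16), so q² + 16q − 5561 = 0.
Discriminant: 16² + 4·5561 = 256 + 22244 = 22500; √22500 = 150.
q = (−16 + 150)/2 = 67, and p = q + 16 = 83.
Check: 67 · 83 = 5561.

83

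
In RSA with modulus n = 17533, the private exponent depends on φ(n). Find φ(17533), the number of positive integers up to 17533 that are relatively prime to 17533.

17248

Factor: 17533 = 89 · 197.
φ(17533) = (89−1) · (197−1) = 88 · 196 = 17248.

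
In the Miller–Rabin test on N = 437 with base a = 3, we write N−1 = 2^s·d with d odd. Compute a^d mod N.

307

437 − 1 = 436 = 2^2 · 109, so d = 109.
3^1 ≡ 3 (mod 437)
3^2 ≡ 3^2 = 9 ≡ 9 (mod 437)
3^4 ≡ 9^2 = 81 ≡ 81 (mod 437)
3^8 ≡ 81^2 = 6561 ≡ 6 (mod 437)
3^16 ≡ 6^2 = 36 ≡ 36 (mod 437)
3^32 ≡ 36^2 = 1296 ≡ 422 (mod 437)
3^64 ≡ 422^2 = 178084 ≡ 225 (mod 437)
109 = 64 + 32 + 8 + 4 + 1 in binary powers of 2.
So 3^109 ≡ 225 · 422 · 6 · 81 · 3 ≡ 307 (mod 437).
Squaring chain: 307 → 294; never reaches −1, so base 3 is a Miller–Rabin witness that 437 is composite.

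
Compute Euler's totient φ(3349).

Factor: 3349 = 17 · 197.
φ(3349) = (17−1) · (197−1) = 16 · 196 = 3136.

3136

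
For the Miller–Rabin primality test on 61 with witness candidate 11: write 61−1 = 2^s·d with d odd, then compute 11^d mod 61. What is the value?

50

61 − 1 = 60 = 2^2 · 15, so d = 15.
11^1 ≡ 11 (mod 61)
11^2 ≡ 11^2 = 121 ≡ 60 (mod 61)
11^4 ≡ 60^2 = 3600 ≡ 1 (mod 61)
11^8 ≡ 1^2 = 1 ≡ 1 (mod 61)
15 = 8 + 4 + 2 + 1 in binary powers of 2.
So 11^15 ≡ 1 · 1 · 60 · 11 ≡ 50 (mod 61).
Squaring chain: 50 → 60; reaches −1, so base 11 does not prove 61 composite.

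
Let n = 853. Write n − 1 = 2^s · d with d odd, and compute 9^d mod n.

853 − 1 = 852 = 2^2 · 213, so d = 213.
9^1 ≡ 9 (mod 853)
9^2 ≡ 9^2 = 81 ≡ 81 (mod 853)
9^4 ≡ 81^2 = 6561 ≡ 590 (mod 853)
9^8 ≡ 590^2 = 348100 ≡ 76 (mod 853)
9^16 ≡ 76^2 = 5776 ≡ 658 (mod 853)
9^32 ≡ 658^2 = 432964 ≡ 493 (mod 853)
9^64 ≡ 493^2 = 243049 ≡ 797 (mod 853)
9^128 ≡ 797^2 = 635209 ≡ 577 (mod 853)
213 = 128 + 64 + 16 + 4 + 1 in binary powers of 2.
So 9^213 ≡ 577 · 797 · 658 · 590 · 9 ≡ 1 (mod 853).
Since 9^d ≡ 1 (mod 853), base 9 does not prove 853 composite.

1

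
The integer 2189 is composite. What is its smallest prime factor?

2189 is odd.
Digit sum 20, not divisible by 3.
Ends in 9: not divisible by 5.
7: 2189 = 7·312 + 5
11: 2189 = 11·199

11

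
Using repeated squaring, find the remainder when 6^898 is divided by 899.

6^1 ≡ 6 (mod 899)
6^2 ≡ 6^2 = 36 ≡ 36 (mod 899)
6^4 ≡ 36^2 = 1296 ≡ 397 (mod 899)
6^8 ≡ 397^2 = 157609 ≡ 284 (mod 899)
6^16 ≡ 284^2 = 80656 ≡ 645 (mod 899)
6^32 ≡ 645^2 = 416025 ≡ 687 (mod 899)
6^64 ≡ 687^2 = 471969 ≡ 893 (mod 899)
6^128 ≡ 893^2 = 797449 ≡ 36 (mod 899)
6^256 ≡ 36^2 = 1296 ≡ 397 (mod 899)
6^512 ≡ 397^2 = 157609 ≡ 284 (mod 899)
898 = 512 + 256 + 128 + 2 in binary powers of 2.
So 6^898 ≡ 284 · 397 · 36 · 36 ≡ 645 (mod 899).
Since 645 ≠ 1, base 6 is a Fermat witness: 899 is composite.

645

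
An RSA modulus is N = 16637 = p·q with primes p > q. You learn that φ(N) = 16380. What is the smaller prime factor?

φ(n) = (p−1)(q−1) = n − (p+q) + 1, so p + q = 16637 − 16380 + 1 = 258.
p and q are the roots of t² − 258t + 16637 = 0.
Discriminant: 258² − 4·16637 = 66564 − 66548 = 16; √16 = 4.
q = (258 − 4)/2 = 127, p = (258 + 4)/2 = 131.
Check: 127 · 131 = 16637.

127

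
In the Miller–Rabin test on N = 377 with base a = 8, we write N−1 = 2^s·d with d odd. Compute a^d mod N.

377 − 1 = 376 = 2^3 · 47, so d = 47.
8^1 ≡ 8 (mod 377)
8^2 ≡ 8^2 = 64 ≡ 64 (mod 377)
8^4 ≡ 64^2 = 4096 ≡ 326 (mod 377)
8^8 ≡ 326^2 = 106276 ≡ 339 (mod 377)
8^16 ≡ 339^2 = 114921 ≡ 313 (mod 377)
8^32 ≡ 313^2 = 97969 ≡ 326 (mod 377)
47 = 32 + 8 + 4 + 2 + 1 in binary powers of 2.
So 8^47 ≡ 326 · 339 · 326 · 64 · 8 ≡ 31 (mod 377).
Squaring chain: 31 → 207 → 248; never reaches −1, so base 8 is a Miller–Rabin witness that 377 is composite.

31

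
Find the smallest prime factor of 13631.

43

13631 is odd.
Digit sum 14, not divisible by 3.
Ends in 1: not divisible by 5.
7: 13631 = 7·1947 + 2
11: 13631 = 11·1239 + 2
13: 13631 = 13·1048 + 7
17: 13631 = 17·801 + 14
19: 13631 = 19·717 + 8
23: 13631 = 23·592 + 15
29: 13631 = 29·470 + 1
31: 13631 = 31·439 + 22
37: 13631 = 37·368 + 15
41: 13631 = 41·332 + 19
43: 13631 = 43·317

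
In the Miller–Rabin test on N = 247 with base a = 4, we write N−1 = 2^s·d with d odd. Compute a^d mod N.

220

247 − 1 = 246 = 2^1 · 123, so d = 123.
4^1 ≡ 4 (mod 247)
4^2 ≡ 4^2 = 16 ≡ 16 (mod 247)
4^4 ≡ 16^2 = 256 ≡ 9 (mod 247)
4^8 ≡ 9^2 = 81 ≡ 81 (mod 247)
4^16 ≡ 81^2 = 6561 ≡ 139 (mod 247)
4^32 ≡ 139^2 = 19321 ≡ 55 (mod 247)
4^64 ≡ 55^2 = 3025 ≡ 61 (mod 247)
123 = 64 + 32 + 16 + 8 + 2 + 1 in binary powers of 2.
So 4^123 ≡ 61 · 55 · 139 · 81 · 16 · 4 ≡ 220 (mod 247).
Squaring chain: 220; never reaches −1, so base 4 is a Miller–Rabin witness that 247 is composite.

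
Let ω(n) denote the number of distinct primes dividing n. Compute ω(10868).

4

10868 = 2^2 · 2717
2717 = 11 · 247
247 = 13 · 19
10868 = 2^2 · 11 · 13 · 19, which has 4 distinct prime factors.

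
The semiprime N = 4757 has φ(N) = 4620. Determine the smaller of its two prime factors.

67

φ(n) = (p−1)(q−1) = n − (p+q) + 1, so p + q = 4757 − 4620 + 1 = 138.
p and q are the roots of t² − 138t + 4757 = 0.
Discriminant: 138² − 4·4757 = 19044 − 19028 = 16; √16 = 4.
q = (138 − 4)/2 = 67, p = (138 + 4)/2 = 71.
Check: 67 · 71 = 4757.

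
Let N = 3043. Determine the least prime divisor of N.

17

3043 is odd.
Digit sum 10, not divisible by 3.
Ends in 3: not divisible by 5.
7: 3043 = 7·434 + 5
11: 3043 = 11·276 + 7
13: 3043 = 13·234 + 1
17: 3043 = 17·179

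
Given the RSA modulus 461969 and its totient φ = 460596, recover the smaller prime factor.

φ(n) = (p−1)(q−1) = n − (p+q) + 1, so p + q = 461969 − 460596 + 1 = 1374.
p and q are the roots of t² − 1374t + 461969 = 0.
Discriminant: 1374² − 4·461969 = 1887876 − 1847876 = 40000; √40000 = 200.
q = (1374 − 200)/2 = 587, p = (1374 + 200)/2 = 787.
Check: 587 · 787 = 461969.

587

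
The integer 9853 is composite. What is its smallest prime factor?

59

9853 is odd.
Digit sum 25, not divisible by 3.
Ends in 3: not divisible by 5.
7: 9853 = 7·1407 + 4
11: 9853 = 11·895 + 8
13: 9853 = 13·757 + 12
17: 9853 = 17·579 + 10
19: 9853 = 19·518 + 11
23: 9853 = 23·428 + 9
29: 9853 = 29·339 + 22
31: 9853 = 31·317 + 26
37: 9853 = 37·266 + 11
41: 9853 = 41·240 + 13
43: 9853 = 43·229 + 6
47: 9853 = 47·209 + 30
53: 9853 = 53·185 + 48
59: 9853 = 59·167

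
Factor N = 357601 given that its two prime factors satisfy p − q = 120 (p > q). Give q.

Since p = q + 120, we have 357601 = q(q + 120), so q² + 120q − 357601 = 0.
Discriminant: 120² + 4·357601 = 14400 + 1430404 = 1444804; √1444804 = 1202.
q = (−120 + 1202)/2 = 541, and p = q + 120 = 661.
Check: 541 · 661 = 357601.

541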